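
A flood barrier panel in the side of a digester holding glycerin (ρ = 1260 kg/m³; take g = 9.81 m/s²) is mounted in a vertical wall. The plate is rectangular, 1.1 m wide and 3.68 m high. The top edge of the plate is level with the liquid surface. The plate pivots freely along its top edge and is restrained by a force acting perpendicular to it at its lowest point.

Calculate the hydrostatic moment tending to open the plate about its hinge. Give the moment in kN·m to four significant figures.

γ = ρg = 1260 × 9.81 / 1000 = 12.3606 kN/m³.
The centroid lies 3.68/2 = 1.84 m below the top edge, so the centroid depth is h_c = 1.84 m.
A = 1.1 × 3.68 = 4.048 m².
Resultant F = γ·h_c·A = 12.3606 × 1.84 × 4.048 = 92.0657 kN.
I_c = b·h³/12 = 1.1 × 3.68³/12 = 4.5683 m⁴.
Centre of pressure: y_p = y_c + I_c/(y_c·A) = 1.84 + 4.5683/(1.84 × 4.048) = 1.84 + 0.613333 = 2.45333 m along the plane.
The resultant acts 1.84 + 0.613333 = 2.45333 m (along the plate) below the hinge at the top edge, so the moment about the hinge is M = F × 2.45333 = 92.0657 × 2.45333 = 225.868 kN·m.

M ≈ 225.9 kN·m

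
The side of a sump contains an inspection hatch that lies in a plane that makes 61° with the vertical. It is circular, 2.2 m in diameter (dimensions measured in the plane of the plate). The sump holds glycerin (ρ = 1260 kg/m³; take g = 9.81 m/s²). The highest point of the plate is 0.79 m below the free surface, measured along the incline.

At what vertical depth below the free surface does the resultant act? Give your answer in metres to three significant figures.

γ = ρg = 1260 × 9.81 / 1000 = 12.3606 kN/m³.
The plate makes 61° with the vertical, i.e. θ = 90° − 61° = 29° to the horizontal. Measuring y along the incline from the free-surface line, vertical depth h = y·sinθ with sinθ = 0.484810.
The centroid is at the centre, 1.1 m below the top of the plate, so y_c = 0.79 + 1.1 = 1.89 m and h_c = 1.89 × 0.484810 = 0.916291 m.
A = π(1.1)² = 3.80133 m².
Resultant F = γ·h_c·A = 12.3606 × 0.916291 × 3.80133 = 43.0535 kN.
I_c = πr⁴/4 = π × 1.1⁴/4 = 1.1499 m⁴.
Centre of pressure: y_p = y_c + I_c/(y_c·A) = 1.89 + 1.1499/(1.89 × 3.80133) = 1.89 + 0.160053 = 2.05005 m along the plane.
Vertically, h_p = y_p·sinθ = 2.05005 × 0.484810 = 0.993885 m.

h_p = 0.994 m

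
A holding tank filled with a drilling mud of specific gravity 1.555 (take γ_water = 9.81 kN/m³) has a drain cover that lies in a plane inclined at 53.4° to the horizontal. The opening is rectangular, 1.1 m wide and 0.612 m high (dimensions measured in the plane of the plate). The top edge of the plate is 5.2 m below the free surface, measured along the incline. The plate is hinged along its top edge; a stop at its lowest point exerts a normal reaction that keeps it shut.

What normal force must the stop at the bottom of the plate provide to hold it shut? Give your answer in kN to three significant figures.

P ≈ 23.1 kN

γ = 1.555 × 9.81 = 15.25455 kN/m³.
Let θ = 53.4° be the plate's angle to the horizontal; measure y along the incline from where the plane meets the free surface. Vertical depth h = y·sinθ with sinθ = 0.802817.
The centroid lies 0.612/2 = 0.306 m below the top edge, so y_c = 5.2 + 0.306 = 5.506 m and h_c = 5.506 × 0.802817 = 4.42031 m.
A = 1.1 × 0.612 = 0.6732 m².
Resultant F = γ·h_c·A = 15.25455 × 4.42031 × 0.6732 = 45.3938 kN.
I_c = b·h³/12 = 1.1 × 0.612³/12 = 0.0210119 m⁴.
Centre of pressure: y_p = y_c + I_c/(y_c·A) = 5.506 + 0.0210119/(5.506 × 0.6732) = 5.506 + 0.00566872 = 5.51167 m along the plane.
The resultant acts 0.306 + 0.00566872 = 0.311669 m (along the plate) below the hinge at the top edge, so the moment about the hinge is M = F × 0.311669 = 45.3938 × 0.311669 = 14.1478 kN·m.
A normal force at the bottom, 0.612 m from the hinge, must supply this moment: P = 14.1478/0.612 = 23.1173 kN.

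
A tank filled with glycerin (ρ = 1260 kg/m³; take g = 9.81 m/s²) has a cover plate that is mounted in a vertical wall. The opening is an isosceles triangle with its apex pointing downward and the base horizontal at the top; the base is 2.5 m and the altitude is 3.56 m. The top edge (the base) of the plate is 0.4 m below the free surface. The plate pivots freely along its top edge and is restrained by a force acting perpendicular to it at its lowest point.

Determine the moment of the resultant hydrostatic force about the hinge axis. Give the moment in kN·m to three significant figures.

M ≈ 142 kN·m

γ = ρg = 1260 × 9.81 / 1000 = 12.3606 kN/m³.
With the apex down, the centroid sits h/3 = 3.56/3 = 1.18667 m below the base (the top edge), so the centroid depth is h_c = 0.4 + 1.18667 = 1.58667 m.
A = ½ × 2.5 × 3.56 = 4.45 m².
Resultant F = γ·h_c·A = 12.3606 × 1.58667 × 4.45 = 87.2743 kN.
I_c = b·h³/36 = 2.5 × 3.56³/36 = 3.1332 m⁴.
Centre of pressure: y_p = y_c + I_c/(y_c·A) = 1.58667 + 3.1332/(1.58667 × 4.45) = 1.58667 + 0.443753 = 2.03042 m along the plane.
The resultant acts 1.18667 + 0.443753 = 1.63042 m (along the plate) below the hinge at the top edge, so the moment about the hinge is M = F × 1.63042 = 87.2743 × 1.63042 = 142.294 kN·m.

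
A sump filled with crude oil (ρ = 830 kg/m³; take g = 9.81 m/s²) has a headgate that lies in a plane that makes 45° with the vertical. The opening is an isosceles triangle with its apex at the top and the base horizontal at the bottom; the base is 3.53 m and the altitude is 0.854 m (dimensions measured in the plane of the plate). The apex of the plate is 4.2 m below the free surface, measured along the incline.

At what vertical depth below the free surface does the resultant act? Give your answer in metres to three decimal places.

γ = ρg = 830 × 9.81 / 1000 = 8.1423 kN/m³.
The plate makes 45° with the vertical, i.e. θ = 90° − 45° = 45° to the horizontal. Measuring y along the incline from the free-surface line, vertical depth h = y·sinθ with sinθ = 0.707107.
With the apex up, the centroid sits 2h/3 = 2 × 0.854/3 = 0.569333 m below the apex, so y_c = 4.2 + 0.569333 = 4.76933 m and h_c = 4.76933 × 0.707107 = 3.37243 m.
A = ½ × 3.53 × 0.854 = 1.50731 m².
Resultant F = γ·h_c·A = 8.1423 × 3.37243 × 1.50731 = 41.3897 kN.
I_c = b·h³/36 = 3.53 × 0.854³/36 = 0.0610725 m⁴.
Centre of pressure: y_p = y_c + I_c/(y_c·A) = 4.76933 + 0.0610725/(4.76933 × 1.50731) = 4.76933 + 0.00849544 = 4.77783 m along the plane.
Vertically, h_p = y_p·sinθ = 4.77783 × 0.707107 = 3.37844 m.

h_p = 3.378 m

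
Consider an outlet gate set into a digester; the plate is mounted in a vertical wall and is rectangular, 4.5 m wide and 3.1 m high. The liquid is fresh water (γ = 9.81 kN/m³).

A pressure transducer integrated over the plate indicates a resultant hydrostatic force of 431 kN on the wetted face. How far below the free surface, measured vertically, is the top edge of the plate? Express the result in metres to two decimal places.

d_top ≈ 1.60 m

γ = 9.81 kN/m³.
A = 4.5 × 3.1 = 13.95 m².
From F = γ·h_c·A, the centroid depth is h_c = 431/(9.81 × 13.95) = 3.14945 m.
The centroid lies 3.1/2 = 1.55 m below the top edge, so the top edge sits at h_top = 3.14945 − 1.55 = 1.59945 m below the surface.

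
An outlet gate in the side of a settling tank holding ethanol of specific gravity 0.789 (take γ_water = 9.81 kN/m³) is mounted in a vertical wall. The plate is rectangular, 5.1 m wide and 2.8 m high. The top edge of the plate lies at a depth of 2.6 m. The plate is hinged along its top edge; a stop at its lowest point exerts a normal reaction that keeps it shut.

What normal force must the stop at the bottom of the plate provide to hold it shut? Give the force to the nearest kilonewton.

P ≈ 247 kN

γ = 0.789 × 9.81 = 7.74009 kN/m³.
The centroid lies 2.8/2 = 1.4 m below the top edge, so the centroid depth is h_c = 2.6 + 1.4 = 4 m.
A = 5.1 × 2.8 = 14.28 m².
Resultant F = γ·h_c·A = 7.74009 × 4 × 14.28 = 442.114 kN.
I_c = b·h³/12 = 5.1 × 2.8³/12 = 9.3296 m⁴.
Centre of pressure: y_p = y_c + I_c/(y_c·A) = 4 + 9.3296/(4 × 14.28) = 4 + 0.163333 = 4.16333 m along the plane.
The resultant acts 1.4 + 0.163333 = 1.56333 m (along the plate) below the hinge at the top edge, so the moment about the hinge is M = F × 1.56333 = 442.114 × 1.56333 = 691.17 kN·m.
A normal force at the bottom, 2.8 m from the hinge, must supply this moment: P = 691.17/2.8 = 246.846 kN.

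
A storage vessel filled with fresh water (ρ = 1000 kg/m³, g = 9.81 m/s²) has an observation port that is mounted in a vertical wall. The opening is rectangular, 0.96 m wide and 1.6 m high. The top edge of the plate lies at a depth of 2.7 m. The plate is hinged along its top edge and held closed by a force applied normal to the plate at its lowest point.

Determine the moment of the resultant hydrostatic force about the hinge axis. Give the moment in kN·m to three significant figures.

M ≈ 45.4 kN·m

γ = ρg = 1000 × 9.81 = 9810 N/m³ = 9.81 kN/m³.
The centroid lies 1.6/2 = 0.8 m below the top edge, so the centroid depth is h_c = 2.7 + 0.8 = 3.5 m.
A = 0.96 × 1.6 = 1.536 m².
Resultant F = γ·h_c·A = 9.81 × 3.5 × 1.536 = 52.7386 kN.
I_c = b·h³/12 = 0.96 × 1.6³/12 = 0.32768 m⁴.
Centre of pressure: y_p = y_c + I_c/(y_c·A) = 3.5 + 0.32768/(3.5 × 1.536) = 3.5 + 0.0609524 = 3.56095 m along the plane.
The resultant acts 0.8 + 0.0609524 = 0.860952 m (along the plate) below the hinge at the top edge, so the moment about the hinge is M = F × 0.860952 = 52.7386 × 0.860952 = 45.4054 kN·m.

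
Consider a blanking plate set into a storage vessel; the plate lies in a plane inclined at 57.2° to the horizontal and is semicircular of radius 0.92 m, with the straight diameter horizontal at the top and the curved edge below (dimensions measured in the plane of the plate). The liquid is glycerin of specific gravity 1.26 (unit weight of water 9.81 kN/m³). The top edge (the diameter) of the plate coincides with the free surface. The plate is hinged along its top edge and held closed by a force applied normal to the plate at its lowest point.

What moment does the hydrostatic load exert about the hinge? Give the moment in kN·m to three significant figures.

γ = 1.26 × 9.81 = 12.3606 kN/m³.
Let θ = 57.2° be the plate's angle to the horizontal; measure y along the incline from where the plane meets the free surface. Vertical depth h = y·sinθ with sinθ = 0.840567.
The centroid of a semicircle lies 4r/(3π) = 0.39046 m from the diameter, here below the top edge, so y_c = 0.39046 m and h_c = 0.39046 × 0.840567 = 0.328208 m.
A = πr²/2 = π × 0.92²/2 = 1.32952 m².
Resultant F = γ·h_c·A = 12.3606 × 0.328208 × 1.32952 = 5.39366 kN.
I_c = (π/8 − 8/(9π))·r⁴ = 0.109757 × 0.92⁴ = 0.0786291 m⁴.
Centre of pressure: y_p = y_c + I_c/(y_c·A) = 0.39046 + 0.0786291/(0.39046 × 1.32952) = 0.39046 + 0.151465 = 0.541925 m along the plane.
The resultant acts 0.39046 + 0.151465 = 0.541925 m (along the plate) below the hinge at the top edge, so the moment about the hinge is M = F × 0.541925 = 5.39366 × 0.541925 = 2.92296 kN·m.

M ≈ 2.92 kN·m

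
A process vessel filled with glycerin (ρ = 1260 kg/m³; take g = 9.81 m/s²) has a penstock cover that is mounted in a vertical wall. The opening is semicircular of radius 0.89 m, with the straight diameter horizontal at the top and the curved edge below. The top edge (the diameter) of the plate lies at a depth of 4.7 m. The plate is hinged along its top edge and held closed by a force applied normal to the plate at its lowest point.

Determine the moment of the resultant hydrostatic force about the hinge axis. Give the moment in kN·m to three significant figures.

M ≈ 30.3 kN·m

γ = ρg = 1260 × 9.81 / 1000 = 12.3606 kN/m³.
The centroid of a semicircle lies 4r/(3π) = 0.377728 m from the diameter, here below the top edge, so the centroid depth is h_c = 4.7 + 0.377728 = 5.07773 m.
A = πr²/2 = π × 0.89²/2 = 1.24423 m².
Resultant F = γ·h_c·A = 12.3606 × 5.07773 × 1.24423 = 78.0926 kN.
I_c = (π/8 − 8/(9π))·r⁴ = 0.109757 × 0.89⁴ = 0.068864 m⁴.
Centre of pressure: y_p = y_c + I_c/(y_c·A) = 5.07773 + 0.068864/(5.07773 × 1.24423) = 5.07773 + 0.0108999 = 5.08863 m along the plane.
The resultant acts 0.377728 + 0.0108999 = 0.388628 m (along the plate) below the hinge at the top edge, so the moment about the hinge is M = F × 0.388628 = 78.0926 × 0.388628 = 30.349 kN·m.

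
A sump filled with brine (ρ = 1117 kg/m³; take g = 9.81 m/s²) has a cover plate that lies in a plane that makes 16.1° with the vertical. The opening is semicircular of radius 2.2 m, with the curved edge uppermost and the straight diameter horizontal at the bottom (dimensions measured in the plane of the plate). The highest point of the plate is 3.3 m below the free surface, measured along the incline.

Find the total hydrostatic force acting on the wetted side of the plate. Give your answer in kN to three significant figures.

F ≈ 365 kN

γ = ρg = 1117 × 9.81 / 1000 = 10.95777 kN/m³.
The plate makes 16.1° with the vertical, i.e. θ = 90° − 16.1° = 73.9° to the horizontal. Measuring y along the incline from the free-surface line, vertical depth h = y·sinθ with sinθ = 0.960779.
The centroid lies 4r/(3π) = 0.933709 m above the diameter, so r − 4r/(3π) = 2.2 − 0.933709 = 1.26629 m below the topmost point, so y_c = 3.3 + 1.26629 = 4.56629 m and h_c = 4.56629 × 0.960779 = 4.3872 m.
A = πr²/2 = π × 2.2²/2 = 7.60265 m².
Resultant F = γ·h_c·A = 10.95777 × 4.3872 × 7.60265 = 365.489 kN.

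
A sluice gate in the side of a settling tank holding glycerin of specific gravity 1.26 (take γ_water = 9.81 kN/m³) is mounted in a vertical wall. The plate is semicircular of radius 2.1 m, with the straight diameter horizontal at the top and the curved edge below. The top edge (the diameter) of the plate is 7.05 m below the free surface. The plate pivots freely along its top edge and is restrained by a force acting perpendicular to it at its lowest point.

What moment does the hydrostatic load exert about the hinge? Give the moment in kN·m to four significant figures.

γ = 1.26 × 9.81 = 12.3606 kN/m³.
The centroid of a semicircle lies 4r/(3π) = 0.891268 m from the diameter, here below the top edge, so the centroid depth is h_c = 7.05 + 0.891268 = 7.94127 m.
A = πr²/2 = π × 2.1²/2 = 6.92721 m².
Resultant F = γ·h_c·A = 12.3606 × 7.94127 × 6.92721 = 679.967 kN.
I_c = (π/8 − 8/(9π))·r⁴ = 0.109757 × 2.1⁴ = 2.13457 m⁴.
Centre of pressure: y_p = y_c + I_c/(y_c·A) = 7.94127 + 2.13457/(7.94127 × 6.92721) = 7.94127 + 0.0388027 = 7.98007 m along the plane.
The resultant acts 0.891268 + 0.0388027 = 0.930071 m (along the plate) below the hinge at the top edge, so the moment about the hinge is M = F × 0.930071 = 679.967 × 0.930071 = 632.418 kN·m.

M ≈ 632.4 kN·m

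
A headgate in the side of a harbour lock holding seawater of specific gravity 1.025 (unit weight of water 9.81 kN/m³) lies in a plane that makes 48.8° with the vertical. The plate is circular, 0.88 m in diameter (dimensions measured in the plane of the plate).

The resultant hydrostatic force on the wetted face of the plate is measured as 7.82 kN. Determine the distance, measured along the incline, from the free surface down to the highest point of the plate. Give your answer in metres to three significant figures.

y_top ≈ 1.50 m

γ = 1.025 × 9.81 = 10.05525 kN/m³.
A = π(0.44)² = 0.608212 m².
From F = γ·h_c·A, the centroid depth is h_c = 7.82/(10.05525 × 0.608212) = 1.27867 m.
The plate makes 48.8° with the vertical, i.e. θ = 90° − 48.8° = 41.2° to the horizontal. Measuring y along the incline from the free-surface line, vertical depth h = y·sinθ with sinθ = 0.658689.
Along the incline, y_c = h_c/sinθ = 1.27867/0.658689 = 1.94123 m.
The centroid is at the centre, 0.44 m below the top of the plate, so the highest point sits at y_top = 1.94123 − 0.44 = 1.50123 m along the incline.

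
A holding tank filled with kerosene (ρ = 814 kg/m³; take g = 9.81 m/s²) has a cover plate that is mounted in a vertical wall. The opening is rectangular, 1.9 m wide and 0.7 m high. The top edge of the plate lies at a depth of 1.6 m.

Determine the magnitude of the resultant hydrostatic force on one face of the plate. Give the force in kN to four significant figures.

F ≈ 20.71 kN

γ = ρg = 814 × 9.81 / 1000 = 7.98534 kN/m³.
The centroid lies 0.7/2 = 0.35 m below the top edge, so the centroid depth is h_c = 1.6 + 0.35 = 1.95 m.
A = 1.9 × 0.7 = 1.33 m².
Resultant F = γ·h_c·A = 7.98534 × 1.95 × 1.33 = 20.71 kN.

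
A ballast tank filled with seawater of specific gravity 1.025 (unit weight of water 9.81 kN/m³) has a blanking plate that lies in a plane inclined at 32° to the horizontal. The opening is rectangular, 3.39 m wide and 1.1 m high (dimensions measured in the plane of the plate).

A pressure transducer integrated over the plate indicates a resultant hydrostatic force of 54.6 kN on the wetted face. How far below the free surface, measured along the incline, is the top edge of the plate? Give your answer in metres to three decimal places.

γ = 1.025 × 9.81 = 10.05525 kN/m³.
A = 3.39 × 1.1 = 3.729 m².
From F = γ·h_c·A, the centroid depth is h_c = 54.6/(10.05525 × 3.729) = 1.45615 m.
Let θ = 32° be the plate's angle to the horizontal; measure y along the incline from where the plane meets the free surface. Vertical depth h = y·sinθ with sinθ = 0.529919.
Along the incline, y_c = h_c/sinθ = 1.45615/0.529919 = 2.74787 m.
The centroid lies 1.1/2 = 0.55 m below the top edge, so the top edge sits at y_top = 2.74787 − 0.55 = 2.19787 m along the incline.

y_top ≈ 2.198 m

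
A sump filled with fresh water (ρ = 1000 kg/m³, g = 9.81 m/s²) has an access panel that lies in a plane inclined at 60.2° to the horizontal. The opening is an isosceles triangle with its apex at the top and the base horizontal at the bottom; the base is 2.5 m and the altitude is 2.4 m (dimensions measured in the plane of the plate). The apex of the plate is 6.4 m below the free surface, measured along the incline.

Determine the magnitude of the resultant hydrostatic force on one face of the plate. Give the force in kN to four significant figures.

γ = ρg = 1000 × 9.81 = 9810 N/m³ = 9.81 kN/m³.
Let θ = 60.2° be the plate's angle to the horizontal; measure y along the incline from where the plane meets the free surface. Vertical depth h = y·sinθ with sinθ = 0.867765.
With the apex up, the centroid sits 2h/3 = 2 × 2.4/3 = 1.6 m below the apex, so y_c = 6.4 + 1.6 = 8 m and h_c = 8 × 0.867765 = 6.94212 m.
A = ½ × 2.5 × 2.4 = 3 m².
Resultant F = γ·h_c·A = 9.81 × 6.94212 × 3 = 204.307 kN.

F ≈ 204.3 kN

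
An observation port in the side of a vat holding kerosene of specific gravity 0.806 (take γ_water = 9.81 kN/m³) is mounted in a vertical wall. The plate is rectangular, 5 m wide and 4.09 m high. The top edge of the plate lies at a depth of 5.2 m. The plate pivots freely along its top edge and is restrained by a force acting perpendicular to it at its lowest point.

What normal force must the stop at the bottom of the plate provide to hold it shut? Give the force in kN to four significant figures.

P ≈ 640.9 kN

γ = 0.806 × 9.81 = 7.90686 kN/m³.
The centroid lies 4.09/2 = 2.045 m below the top edge, so the centroid depth is h_c = 5.2 + 2.045 = 7.245 m.
A = 5 × 4.09 = 20.45 m².
Resultant F = γ·h_c·A = 7.90686 × 7.245 × 20.45 = 1171.48 kN.
I_c = b·h³/12 = 5 × 4.09³/12 = 28.5075 m⁴.
Centre of pressure: y_p = y_c + I_c/(y_c·A) = 7.245 + 28.5075/(7.245 × 20.45) = 7.245 + 0.19241 = 7.43741 m along the plane.
The resultant acts 2.045 + 0.19241 = 2.23741 m (along the plate) below the hinge at the top edge, so the moment about the hinge is M = F × 2.23741 = 1171.48 × 2.23741 = 2621.08 kN·m.
A normal force at the bottom, 4.09 m from the hinge, must supply this moment: P = 2621.08/4.09 = 640.851 kN.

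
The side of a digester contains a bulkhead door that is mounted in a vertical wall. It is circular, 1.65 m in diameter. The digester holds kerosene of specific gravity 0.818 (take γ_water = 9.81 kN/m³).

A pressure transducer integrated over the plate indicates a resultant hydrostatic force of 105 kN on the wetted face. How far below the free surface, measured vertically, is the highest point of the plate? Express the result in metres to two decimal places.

d_top ≈ 5.29 m

γ = 0.818 × 9.81 = 8.02458 kN/m³.
A = π(0.825)² = 2.13825 m².
From F = γ·h_c·A, the centroid depth is h_c = 105/(8.02458 × 2.13825) = 6.1194 m.
The centroid is at the centre, 0.825 m below the top of the plate, so the highest point sits at h_top = 6.1194 − 0.825 = 5.2944 m below the surface.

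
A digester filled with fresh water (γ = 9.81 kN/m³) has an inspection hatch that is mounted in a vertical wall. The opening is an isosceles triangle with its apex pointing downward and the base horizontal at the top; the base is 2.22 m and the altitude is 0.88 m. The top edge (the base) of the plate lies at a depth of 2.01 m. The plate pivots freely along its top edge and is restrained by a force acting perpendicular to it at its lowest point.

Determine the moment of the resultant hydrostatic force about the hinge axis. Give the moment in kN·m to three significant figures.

γ = 9.81 kN/m³.
With the apex down, the centroid sits h/3 = 0.88/3 = 0.293333 m below the base (the top edge), so the centroid depth is h_c = 2.01 + 0.293333 = 2.30333 m.
A = ½ × 2.22 × 0.88 = 0.9768 m².
Resultant F = γ·h_c·A = 9.81 × 2.30333 × 0.9768 = 22.0714 kN.
I_c = b·h³/36 = 2.22 × 0.88³/36 = 0.0420241 m⁴.
Centre of pressure: y_p = y_c + I_c/(y_c·A) = 2.30333 + 0.0420241/(2.30333 × 0.9768) = 2.30333 + 0.0186783 = 2.32201 m along the plane.
The resultant acts 0.293333 + 0.0186783 = 0.312011 m (along the plate) below the hinge at the top edge, so the moment about the hinge is M = F × 0.312011 = 22.0714 × 0.312011 = 6.88652 kN·m.

M ≈ 6.89 kN·m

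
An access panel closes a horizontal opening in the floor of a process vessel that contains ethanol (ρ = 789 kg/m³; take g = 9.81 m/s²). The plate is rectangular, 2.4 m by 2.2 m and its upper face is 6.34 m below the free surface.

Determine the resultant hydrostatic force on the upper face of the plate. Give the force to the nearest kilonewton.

F ≈ 259 kN

γ = ρg = 789 × 9.81 / 1000 = 7.74009 kN/m³.
The plate is horizontal, so pressure is uniform at p = γ·h = 7.74009 × 6.34 = 49.0722 kN/m².
A = 2.4 × 2.2 = 5.28 m².
F = p·A = 49.0722 × 5.28 = 259.101 kN.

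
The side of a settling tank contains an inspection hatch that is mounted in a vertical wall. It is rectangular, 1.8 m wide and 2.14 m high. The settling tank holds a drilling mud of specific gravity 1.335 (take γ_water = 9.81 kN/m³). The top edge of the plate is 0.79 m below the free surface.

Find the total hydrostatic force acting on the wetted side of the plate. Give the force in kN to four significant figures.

γ = 1.335 × 9.81 = 13.09635 kN/m³.
The centroid lies 2.14/2 = 1.07 m below the top edge, so the centroid depth is h_c = 0.79 + 1.07 = 1.86 m.
A = 1.8 × 2.14 = 3.852 m².
Resultant F = γ·h_c·A = 13.09635 × 1.86 × 3.852 = 93.8317 kN.

F ≈ 93.83 kN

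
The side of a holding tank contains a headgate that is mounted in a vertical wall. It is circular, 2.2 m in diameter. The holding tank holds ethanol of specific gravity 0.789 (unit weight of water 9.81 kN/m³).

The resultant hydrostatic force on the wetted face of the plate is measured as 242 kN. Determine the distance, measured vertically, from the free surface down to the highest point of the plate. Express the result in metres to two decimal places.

γ = 0.789 × 9.81 = 7.74009 kN/m³.
A = π(1.1)² = 3.80133 m².
From F = γ·h_c·A, the centroid depth is h_c = 242/(7.74009 × 3.80133) = 8.22496 m.
The centroid is at the centre, 1.1 m below the top of the plate, so the highest point sits at h_top = 8.22496 − 1.1 = 7.12496 m below the surface.

d_top ≈ 7.12 m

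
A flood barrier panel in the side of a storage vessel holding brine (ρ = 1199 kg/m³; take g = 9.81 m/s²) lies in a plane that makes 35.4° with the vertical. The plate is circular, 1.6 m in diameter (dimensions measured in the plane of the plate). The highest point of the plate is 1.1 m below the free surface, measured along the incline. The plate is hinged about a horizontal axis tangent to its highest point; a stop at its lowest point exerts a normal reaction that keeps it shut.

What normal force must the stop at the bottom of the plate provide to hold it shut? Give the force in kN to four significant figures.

P ≈ 20.24 kN

γ = ρg = 1199 × 9.81 / 1000 = 11.76219 kN/m³.
The plate makes 35.4° with the vertical, i.e. θ = 90° − 35.4° = 54.6° to the horizontal. Measuring y along the incline from the free-surface line, vertical depth h = y·sinθ with sinθ = 0.815128.
The centroid is at the centre, 0.8 m below the top of the plate, so y_c = 1.1 + 0.8 = 1.9 m and h_c = 1.9 × 0.815128 = 1.54874 m.
A = π(0.8)² = 2.01062 m².
Resultant F = γ·h_c·A = 11.76219 × 1.54874 × 2.01062 = 36.6266 kN.
I_c = πr⁴/4 = π × 0.8⁴/4 = 0.321699 m⁴.
Centre of pressure: y_p = y_c + I_c/(y_c·A) = 1.9 + 0.321699/(1.9 × 2.01062) = 1.9 + 0.0842105 = 1.98421 m along the plane.
The resultant acts 0.8 + 0.0842105 = 0.884211 m (along the plate) below the hinge at the top edge, so the moment about the hinge is M = F × 0.884211 = 36.6266 × 0.884211 = 32.3856 kN·m.
A normal force at the bottom, 1.6 m from the hinge, must supply this moment: P = 32.3856/1.6 = 20.241 kN.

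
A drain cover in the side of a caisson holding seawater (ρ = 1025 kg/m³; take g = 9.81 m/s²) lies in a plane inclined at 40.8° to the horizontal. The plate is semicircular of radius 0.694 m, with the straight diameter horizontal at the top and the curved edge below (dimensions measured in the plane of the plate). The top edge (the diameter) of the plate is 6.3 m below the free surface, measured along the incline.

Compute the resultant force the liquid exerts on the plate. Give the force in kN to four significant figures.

γ = ρg = 1025 × 9.81 / 1000 = 10.05525 kN/m³.
Let θ = 40.8° be the plate's angle to the horizontal; measure y along the incline from where the plane meets the free surface. Vertical depth h = y·sinθ with sinθ = 0.653421.
The centroid of a semicircle lies 4r/(3π) = 0.294543 m from the diameter, here below the top edge, so y_c = 6.3 + 0.294543 = 6.59454 m and h_c = 6.59454 × 0.653421 = 4.30901 m.
A = πr²/2 = π × 0.694²/2 = 0.756552 m².
Resultant F = γ·h_c·A = 10.05525 × 4.30901 × 0.756552 = 32.78 kN.

F ≈ 32.78 kN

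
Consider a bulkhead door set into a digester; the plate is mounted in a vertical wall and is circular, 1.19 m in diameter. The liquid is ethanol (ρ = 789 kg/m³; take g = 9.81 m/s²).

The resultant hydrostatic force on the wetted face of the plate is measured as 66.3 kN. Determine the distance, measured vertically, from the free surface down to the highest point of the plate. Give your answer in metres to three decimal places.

d_top ≈ 7.107 m

γ = ρg = 789 × 9.81 / 1000 = 7.74009 kN/m³.
A = π(0.595)² = 1.1122 m².
From F = γ·h_c·A, the centroid depth is h_c = 66.3/(7.74009 × 1.1122) = 7.70167 m.
The centroid is at the centre, 0.595 m below the top of the plate, so the highest point sits at h_top = 7.70167 − 0.595 = 7.10667 m below the surface.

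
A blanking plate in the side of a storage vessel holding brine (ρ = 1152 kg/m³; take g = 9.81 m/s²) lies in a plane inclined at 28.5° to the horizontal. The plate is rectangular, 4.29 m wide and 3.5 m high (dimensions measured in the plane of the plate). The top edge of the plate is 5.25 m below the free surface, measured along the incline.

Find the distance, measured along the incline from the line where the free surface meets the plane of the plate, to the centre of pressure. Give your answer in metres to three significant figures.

γ = ρg = 1152 × 9.81 / 1000 = 11.30112 kN/m³.
Let θ = 28.5° be the plate's angle to the horizontal; measure y along the incline from where the plane meets the free surface. Vertical depth h = y·sinθ with sinθ = 0.477159.
The centroid lies 3.5/2 = 1.75 m below the top edge, so y_c = 5.25 + 1.75 = 7 m and h_c = 7 × 0.477159 = 3.34011 m.
A = 4.29 × 3.5 = 15.015 m².
Resultant F = γ·h_c·A = 11.30112 × 3.34011 × 15.015 = 566.771 kN.
I_c = b·h³/12 = 4.29 × 3.5³/12 = 15.3278 m⁴.
Centre of pressure: y_p = y_c + I_c/(y_c·A) = 7 + 15.3278/(7 × 15.015) = 7 + 0.145833 = 7.14583 m along the plane.

y_p = 7.15 m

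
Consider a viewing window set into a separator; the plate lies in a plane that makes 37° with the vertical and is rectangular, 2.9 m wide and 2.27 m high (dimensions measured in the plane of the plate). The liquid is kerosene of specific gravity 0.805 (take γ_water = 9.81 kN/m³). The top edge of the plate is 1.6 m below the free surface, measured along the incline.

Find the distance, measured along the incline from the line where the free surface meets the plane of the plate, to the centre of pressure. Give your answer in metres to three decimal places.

y_p = 2.892 m

γ = 0.805 × 9.81 = 7.89705 kN/m³.
The plate makes 37° with the vertical, i.e. θ = 90° − 37° = 53° to the horizontal. Measuring y along the incline from the free-surface line, vertical depth h = y·sinθ with sinθ = 0.798636.
The centroid lies 2.27/2 = 1.135 m below the top edge, so y_c = 1.6 + 1.135 = 2.735 m and h_c = 2.735 × 0.798636 = 2.18427 m.
A = 2.9 × 2.27 = 6.583 m².
Resultant F = γ·h_c·A = 7.89705 × 2.18427 × 6.583 = 113.552 kN.
I_c = b·h³/12 = 2.9 × 2.27³/12 = 2.8268 m⁴.
Centre of pressure: y_p = y_c + I_c/(y_c·A) = 2.735 + 2.8268/(2.735 × 6.583) = 2.735 + 0.157005 = 2.892 m along the plane.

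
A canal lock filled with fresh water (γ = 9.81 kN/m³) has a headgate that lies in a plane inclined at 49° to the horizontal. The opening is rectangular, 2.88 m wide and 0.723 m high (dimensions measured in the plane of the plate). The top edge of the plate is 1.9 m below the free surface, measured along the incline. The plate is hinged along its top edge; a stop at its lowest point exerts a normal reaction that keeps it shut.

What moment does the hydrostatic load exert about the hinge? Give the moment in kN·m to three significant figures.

M ≈ 13.3 kN·m

γ = 9.81 kN/m³.
Let θ = 49° be the plate's angle to the horizontal; measure y along the incline from where the plane meets the free surface. Vertical depth h = y·sinθ with sinθ = 0.754710.
The centroid lies 0.723/2 = 0.3615 m below the top edge, so y_c = 1.9 + 0.3615 = 2.2615 m and h_c = 2.2615 × 0.754710 = 1.70678 m.
A = 2.88 × 0.723 = 2.08224 m².
Resultant F = γ·h_c·A = 9.81 × 1.70678 × 2.08224 = 34.864 kN.
I_c = b·h³/12 = 2.88 × 0.723³/12 = 0.0907039 m⁴.
Centre of pressure: y_p = y_c + I_c/(y_c·A) = 2.2615 + 0.0907039/(2.2615 × 2.08224) = 2.2615 + 0.0192619 = 2.28076 m along the plane.
The resultant acts 0.3615 + 0.0192619 = 0.380762 m (along the plate) below the hinge at the top edge, so the moment about the hinge is M = F × 0.380762 = 34.864 × 0.380762 = 13.2749 kN·m.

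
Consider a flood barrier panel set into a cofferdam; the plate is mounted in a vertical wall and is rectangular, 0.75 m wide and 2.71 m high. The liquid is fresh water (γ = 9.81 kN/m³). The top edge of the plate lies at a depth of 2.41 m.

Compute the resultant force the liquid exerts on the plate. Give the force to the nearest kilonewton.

F ≈ 75 kN

γ = 9.81 kN/m³.
The centroid lies 2.71/2 = 1.355 m below the top edge, so the centroid depth is h_c = 2.41 + 1.355 = 3.765 m.
A = 0.75 × 2.71 = 2.0325 m².
Resultant F = γ·h_c·A = 9.81 × 3.765 × 2.0325 = 75.0697 kN.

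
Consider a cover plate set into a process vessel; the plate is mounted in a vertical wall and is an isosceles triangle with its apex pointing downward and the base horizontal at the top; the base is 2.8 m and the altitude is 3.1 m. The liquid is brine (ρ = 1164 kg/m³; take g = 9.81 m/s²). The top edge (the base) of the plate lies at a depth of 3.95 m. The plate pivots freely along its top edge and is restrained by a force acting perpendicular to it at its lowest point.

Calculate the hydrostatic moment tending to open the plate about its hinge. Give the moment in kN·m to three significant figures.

γ = ρg = 1164 × 9.81 / 1000 = 11.41884 kN/m³.
With the apex down, the centroid sits h/3 = 3.1/3 = 1.03333 m below the base (the top edge), so the centroid depth is h_c = 3.95 + 1.03333 = 4.98333 m.
A = ½ × 2.8 × 3.1 = 4.34 m².
Resultant F = γ·h_c·A = 11.41884 × 4.98333 × 4.34 = 246.963 kN.
I_c = b·h³/36 = 2.8 × 3.1³/36 = 2.31708 m⁴.
Centre of pressure: y_p = y_c + I_c/(y_c·A) = 4.98333 + 2.31708/(4.98333 × 4.34) = 4.98333 + 0.107135 = 5.09047 m along the plane.
The resultant acts 1.03333 + 0.107135 = 1.14047 m (along the plate) below the hinge at the top edge, so the moment about the hinge is M = F × 1.14047 = 246.963 × 1.14047 = 281.654 kN·m.

M ≈ 282 kN·m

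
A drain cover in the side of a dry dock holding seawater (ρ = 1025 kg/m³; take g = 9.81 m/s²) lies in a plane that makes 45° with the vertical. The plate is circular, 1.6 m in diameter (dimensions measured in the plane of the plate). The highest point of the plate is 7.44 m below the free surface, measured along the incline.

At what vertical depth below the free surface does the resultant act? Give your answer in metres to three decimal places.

h_p = 5.840 m

γ = ρg = 1025 × 9.81 / 1000 = 10.05525 kN/m³.
The plate makes 45° with the vertical, i.e. θ = 90° − 45° = 45° to the horizontal. Measuring y along the incline from the free-surface line, vertical depth h = y·sinθ with sinθ = 0.707107.
The centroid is at the centre, 0.8 m below the top of the plate, so y_c = 7.44 + 0.8 = 8.24 m and h_c = 8.24 × 0.707107 = 5.82656 m.
A = π(0.8)² = 2.01062 m².
Resultant F = γ·h_c·A = 10.05525 × 5.82656 × 2.01062 = 117.797 kN.
I_c = πr⁴/4 = π × 0.8⁴/4 = 0.321699 m⁴.
Centre of pressure: y_p = y_c + I_c/(y_c·A) = 8.24 + 0.321699/(8.24 × 2.01062) = 8.24 + 0.0194175 = 8.25942 m along the plane.
Vertically, h_p = y_p·sinθ = 8.25942 × 0.707107 = 5.84029 m.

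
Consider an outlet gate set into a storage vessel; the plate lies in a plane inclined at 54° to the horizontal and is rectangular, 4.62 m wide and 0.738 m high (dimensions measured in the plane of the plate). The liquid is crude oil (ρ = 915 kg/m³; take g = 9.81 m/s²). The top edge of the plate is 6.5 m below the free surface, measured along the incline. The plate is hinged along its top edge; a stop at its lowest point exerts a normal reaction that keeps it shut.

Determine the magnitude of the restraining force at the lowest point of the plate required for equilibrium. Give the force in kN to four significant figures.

P ≈ 86.56 kN

γ = ρg = 915 × 9.81 / 1000 = 8.97615 kN/m³.
Let θ = 54° be the plate's angle to the horizontal; measure y along the incline from where the plane meets the free surface. Vertical depth h = y·sinθ with sinθ = 0.809017.
The centroid lies 0.738/2 = 0.369 m below the top edge, so y_c = 6.5 + 0.369 = 6.869 m and h_c = 6.869 × 0.809017 = 5.55714 m.
A = 4.62 × 0.738 = 3.40956 m².
Resultant F = γ·h_c·A = 8.97615 × 5.55714 × 3.40956 = 170.075 kN.
I_c = b·h³/12 = 4.62 × 0.738³/12 = 0.15475 m⁴.
Centre of pressure: y_p = y_c + I_c/(y_c·A) = 6.869 + 0.15475/(6.869 × 3.40956) = 6.869 + 0.00660752 = 6.87561 m along the plane.
The resultant acts 0.369 + 0.00660752 = 0.375608 m (along the plate) below the hinge at the top edge, so the moment about the hinge is M = F × 0.375608 = 170.075 × 0.375608 = 63.8815 kN·m.
A normal force at the bottom, 0.738 m from the hinge, must supply this moment: P = 63.8815/0.738 = 86.5603 kN.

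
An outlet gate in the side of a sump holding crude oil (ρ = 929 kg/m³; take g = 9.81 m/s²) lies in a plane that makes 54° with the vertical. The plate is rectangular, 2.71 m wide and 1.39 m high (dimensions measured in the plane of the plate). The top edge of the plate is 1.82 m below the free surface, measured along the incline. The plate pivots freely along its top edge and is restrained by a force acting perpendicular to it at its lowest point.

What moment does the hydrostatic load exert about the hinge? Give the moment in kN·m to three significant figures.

M ≈ 38.5 kN·m

γ = ρg = 929 × 9.81 / 1000 = 9.11349 kN/m³.
The plate makes 54° with the vertical, i.e. θ = 90° − 54° = 36° to the horizontal. Measuring y along the incline from the free-surface line, vertical depth h = y·sinθ with sinθ = 0.587785.
The centroid lies 1.39/2 = 0.695 m below the top edge, so y_c = 1.82 + 0.695 = 2.515 m and h_c = 2.515 × 0.587785 = 1.47828 m.
A = 2.71 × 1.39 = 3.7669 m².
Resultant F = γ·h_c·A = 9.11349 × 1.47828 × 3.7669 = 50.7488 kN.
I_c = b·h³/12 = 2.71 × 1.39³/12 = 0.606502 m⁴.
Centre of pressure: y_p = y_c + I_c/(y_c·A) = 2.515 + 0.606502/(2.515 × 3.7669) = 2.515 + 0.0640192 = 2.57902 m along the plane.
The resultant acts 0.695 + 0.0640192 = 0.759019 m (along the plate) below the hinge at the top edge, so the moment about the hinge is M = F × 0.759019 = 50.7488 × 0.759019 = 38.5193 kN·m.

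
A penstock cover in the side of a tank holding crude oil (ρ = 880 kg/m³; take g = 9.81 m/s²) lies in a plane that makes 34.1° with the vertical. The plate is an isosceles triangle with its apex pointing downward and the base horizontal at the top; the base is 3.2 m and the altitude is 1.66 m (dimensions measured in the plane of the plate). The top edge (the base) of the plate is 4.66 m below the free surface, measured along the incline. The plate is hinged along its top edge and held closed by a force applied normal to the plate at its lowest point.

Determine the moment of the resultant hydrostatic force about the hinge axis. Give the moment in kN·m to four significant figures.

γ = ρg = 880 × 9.81 / 1000 = 8.6328 kN/m³.
The plate makes 34.1° with the vertical, i.e. θ = 90° − 34.1° = 55.9° to the horizontal. Measuring y along the incline from the free-surface line, vertical depth h = y·sinθ with sinθ = 0.828060.
With the apex down, the centroid sits h/3 = 1.66/3 = 0.553333 m below the base (the top edge), so y_c = 4.66 + 0.553333 = 5.21333 m and h_c = 5.21333 × 0.828060 = 4.31695 m.
A = ½ × 3.2 × 1.66 = 2.656 m².
Resultant F = γ·h_c·A = 8.6328 × 4.31695 × 2.656 = 98.9821 kN.
I_c = b·h³/36 = 3.2 × 1.66³/36 = 0.406604 m⁴.
Centre of pressure: y_p = y_c + I_c/(y_c·A) = 5.21333 + 0.406604/(5.21333 × 2.656) = 5.21333 + 0.0293649 = 5.24269 m along the plane.
The resultant acts 0.553333 + 0.0293649 = 0.582698 m (along the plate) below the hinge at the top edge, so the moment about the hinge is M = F × 0.582698 = 98.9821 × 0.582698 = 57.6767 kN·m.

M ≈ 57.68 kN·m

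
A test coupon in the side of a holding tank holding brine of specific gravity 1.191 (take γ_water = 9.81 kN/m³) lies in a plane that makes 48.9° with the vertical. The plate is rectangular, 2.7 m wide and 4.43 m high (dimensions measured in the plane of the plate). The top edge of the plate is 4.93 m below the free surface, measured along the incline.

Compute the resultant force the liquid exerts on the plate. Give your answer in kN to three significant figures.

γ = 1.191 × 9.81 = 11.68371 kN/m³.
The plate makes 48.9° with the vertical, i.e. θ = 90° − 48.9° = 41.1° to the horizontal. Measuring y along the incline from the free-surface line, vertical depth h = y·sinθ with sinθ = 0.657375.
The centroid lies 4.43/2 = 2.215 m below the top edge, so y_c = 4.93 + 2.215 = 7.145 m and h_c = 7.145 × 0.657375 = 4.69694 m.
A = 2.7 × 4.43 = 11.961 m².
Resultant F = γ·h_c·A = 11.68371 × 4.69694 × 11.961 = 656.392 kN.

F ≈ 656 kN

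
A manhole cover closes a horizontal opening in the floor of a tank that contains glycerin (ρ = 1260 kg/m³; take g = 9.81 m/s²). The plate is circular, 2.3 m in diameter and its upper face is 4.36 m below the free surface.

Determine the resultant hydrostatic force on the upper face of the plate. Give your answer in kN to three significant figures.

γ = ρg = 1260 × 9.81 / 1000 = 12.3606 kN/m³.
The plate is horizontal, so pressure is uniform at p = γ·h = 12.3606 × 4.36 = 53.8922 kN/m².
A = π(1.15)² = 4.15476 m².
F = p·A = 53.8922 × 4.15476 = 223.909 kN.

F ≈ 224 kN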